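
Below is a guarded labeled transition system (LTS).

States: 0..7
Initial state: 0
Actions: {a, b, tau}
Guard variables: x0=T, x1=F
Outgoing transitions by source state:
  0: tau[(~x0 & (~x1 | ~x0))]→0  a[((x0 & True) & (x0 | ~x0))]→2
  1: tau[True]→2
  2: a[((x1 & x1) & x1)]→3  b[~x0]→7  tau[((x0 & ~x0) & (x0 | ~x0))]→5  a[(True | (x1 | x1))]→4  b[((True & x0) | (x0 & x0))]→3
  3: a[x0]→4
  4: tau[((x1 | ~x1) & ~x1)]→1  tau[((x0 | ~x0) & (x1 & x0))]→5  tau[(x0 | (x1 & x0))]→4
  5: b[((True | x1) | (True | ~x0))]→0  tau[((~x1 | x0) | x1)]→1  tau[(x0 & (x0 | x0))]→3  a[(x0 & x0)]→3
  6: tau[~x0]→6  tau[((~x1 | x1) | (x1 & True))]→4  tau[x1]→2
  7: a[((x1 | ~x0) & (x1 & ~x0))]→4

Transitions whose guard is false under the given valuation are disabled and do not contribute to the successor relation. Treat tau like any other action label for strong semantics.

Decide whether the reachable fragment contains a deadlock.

Answer: DEADLOCK-FREE

Working:
R = {0,1,2,3,4}
  0: a→2  [deg 1]
  1: tau→2  [deg 1]
  2: a→4  b→3  [deg 2]
  3: a→4  [deg 1]
  4: tau→1  tau→4  [deg 2]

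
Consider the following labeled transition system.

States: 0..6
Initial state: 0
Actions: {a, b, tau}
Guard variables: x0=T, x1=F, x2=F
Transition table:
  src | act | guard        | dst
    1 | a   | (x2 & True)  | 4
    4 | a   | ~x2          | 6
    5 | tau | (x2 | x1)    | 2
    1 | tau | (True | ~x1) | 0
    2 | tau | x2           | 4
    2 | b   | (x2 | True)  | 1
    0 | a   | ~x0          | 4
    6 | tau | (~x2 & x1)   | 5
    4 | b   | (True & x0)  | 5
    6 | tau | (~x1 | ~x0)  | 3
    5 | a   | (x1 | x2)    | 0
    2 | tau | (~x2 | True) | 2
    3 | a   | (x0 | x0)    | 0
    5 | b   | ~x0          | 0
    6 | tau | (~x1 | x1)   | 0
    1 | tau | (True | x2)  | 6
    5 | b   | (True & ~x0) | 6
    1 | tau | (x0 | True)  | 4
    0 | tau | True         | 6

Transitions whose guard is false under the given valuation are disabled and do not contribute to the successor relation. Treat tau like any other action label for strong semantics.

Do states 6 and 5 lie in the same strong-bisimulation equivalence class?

Answer: NOT BISIMILAR

Analysis:
Refine partition for ~:
  round 0: {{0,1,2,3,4,5,6}}
  round 1: {{0,1,6},{2},{3},{4},{5}}
  round 2: {{0},{1},{2},{3},{4},{5},{6}}
7 equivalence class(es) (converged in 3)
class of 6: {6}; class of 5: {5}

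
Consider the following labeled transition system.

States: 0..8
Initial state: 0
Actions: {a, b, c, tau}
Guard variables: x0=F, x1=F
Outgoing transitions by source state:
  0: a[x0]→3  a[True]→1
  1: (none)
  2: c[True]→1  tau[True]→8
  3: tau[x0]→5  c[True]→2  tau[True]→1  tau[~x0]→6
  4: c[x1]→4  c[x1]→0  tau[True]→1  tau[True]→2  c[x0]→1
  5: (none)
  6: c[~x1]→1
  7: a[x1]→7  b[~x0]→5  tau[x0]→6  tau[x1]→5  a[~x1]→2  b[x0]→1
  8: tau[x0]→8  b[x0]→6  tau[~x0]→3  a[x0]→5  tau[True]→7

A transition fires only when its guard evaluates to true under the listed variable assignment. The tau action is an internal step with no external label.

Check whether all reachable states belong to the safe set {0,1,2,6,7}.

Allowed set {0,1,2,6,7}
Reach set: {0,1}
  0: safe
  1: safe

Answer: INVARIANT HOLDS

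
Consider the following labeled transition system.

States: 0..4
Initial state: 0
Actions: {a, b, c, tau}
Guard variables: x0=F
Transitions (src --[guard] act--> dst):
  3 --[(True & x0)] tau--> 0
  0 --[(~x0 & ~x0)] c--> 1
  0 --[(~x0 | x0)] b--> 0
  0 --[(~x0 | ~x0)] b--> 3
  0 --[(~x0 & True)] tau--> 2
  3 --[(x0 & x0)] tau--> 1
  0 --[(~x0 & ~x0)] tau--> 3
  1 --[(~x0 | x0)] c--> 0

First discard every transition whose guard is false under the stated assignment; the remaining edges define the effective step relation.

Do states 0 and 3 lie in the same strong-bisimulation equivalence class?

Answer: NOT BISIMILAR

Working:
Refine partition for ~:
  P[0] = {{0,1,2,3,4}}
  P[1] = {{0},{1},{2,3,4}}
3 equivalence class(es) (converged in 2)
[0]={0}  [3]={2,3,4}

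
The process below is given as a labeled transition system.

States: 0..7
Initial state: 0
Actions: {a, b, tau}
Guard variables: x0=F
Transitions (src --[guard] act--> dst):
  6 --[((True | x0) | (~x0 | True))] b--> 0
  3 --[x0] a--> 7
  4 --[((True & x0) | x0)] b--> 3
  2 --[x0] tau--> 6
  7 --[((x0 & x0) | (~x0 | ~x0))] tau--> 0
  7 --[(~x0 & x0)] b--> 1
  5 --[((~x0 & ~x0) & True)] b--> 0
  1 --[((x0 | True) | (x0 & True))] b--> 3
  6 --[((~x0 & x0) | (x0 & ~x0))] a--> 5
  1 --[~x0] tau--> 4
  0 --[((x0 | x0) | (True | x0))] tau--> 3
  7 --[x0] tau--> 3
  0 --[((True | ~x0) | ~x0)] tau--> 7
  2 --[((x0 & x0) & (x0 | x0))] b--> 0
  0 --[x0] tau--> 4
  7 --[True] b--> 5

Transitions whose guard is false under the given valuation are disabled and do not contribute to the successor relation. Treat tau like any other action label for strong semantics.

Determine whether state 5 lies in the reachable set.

Answer: REACHABLE

Analysis:
After dropping false guards: 8 live edges.
Layer 0: {0}
Layer 1: {3,7}  total {0,3,7}
Layer 2: {5}  total {0,3,5,7}
Reach set: {0,3,5,7}
Path to 5: tau·b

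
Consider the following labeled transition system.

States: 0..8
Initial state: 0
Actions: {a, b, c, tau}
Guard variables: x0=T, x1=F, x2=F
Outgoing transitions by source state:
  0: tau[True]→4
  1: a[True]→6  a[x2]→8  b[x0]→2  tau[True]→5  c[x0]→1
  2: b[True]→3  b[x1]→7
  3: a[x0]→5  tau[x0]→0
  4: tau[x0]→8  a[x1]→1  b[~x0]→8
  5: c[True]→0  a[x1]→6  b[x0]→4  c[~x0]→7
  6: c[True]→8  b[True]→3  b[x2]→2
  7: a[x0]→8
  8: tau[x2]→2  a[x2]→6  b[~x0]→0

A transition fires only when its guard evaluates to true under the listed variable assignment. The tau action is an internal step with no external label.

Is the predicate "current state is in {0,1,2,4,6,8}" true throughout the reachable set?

Allowed set {0,1,2,4,6,8}
Reachable = {0,4,8}
  0: safe
  4: safe
  8: safe

Answer: INVARIANT HOLDS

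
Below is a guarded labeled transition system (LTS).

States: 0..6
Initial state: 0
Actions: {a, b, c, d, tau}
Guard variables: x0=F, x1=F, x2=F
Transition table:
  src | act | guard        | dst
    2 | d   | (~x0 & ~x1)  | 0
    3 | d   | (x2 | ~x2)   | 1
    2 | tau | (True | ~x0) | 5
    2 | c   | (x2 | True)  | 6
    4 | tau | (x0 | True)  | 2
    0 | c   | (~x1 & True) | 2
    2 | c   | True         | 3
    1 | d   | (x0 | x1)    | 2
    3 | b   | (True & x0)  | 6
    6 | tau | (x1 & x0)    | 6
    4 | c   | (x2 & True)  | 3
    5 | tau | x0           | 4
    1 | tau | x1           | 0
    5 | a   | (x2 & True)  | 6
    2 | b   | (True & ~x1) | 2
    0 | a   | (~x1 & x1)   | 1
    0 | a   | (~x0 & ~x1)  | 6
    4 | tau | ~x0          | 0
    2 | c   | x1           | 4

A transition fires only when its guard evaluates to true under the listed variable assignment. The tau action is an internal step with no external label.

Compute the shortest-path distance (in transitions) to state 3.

Answer: 2

Working:
Layered search for 3:
  depth 0: {0}
  depth 1: {2,6}
  depth 2: {3,5}
depth(3)=2, e.g. c·c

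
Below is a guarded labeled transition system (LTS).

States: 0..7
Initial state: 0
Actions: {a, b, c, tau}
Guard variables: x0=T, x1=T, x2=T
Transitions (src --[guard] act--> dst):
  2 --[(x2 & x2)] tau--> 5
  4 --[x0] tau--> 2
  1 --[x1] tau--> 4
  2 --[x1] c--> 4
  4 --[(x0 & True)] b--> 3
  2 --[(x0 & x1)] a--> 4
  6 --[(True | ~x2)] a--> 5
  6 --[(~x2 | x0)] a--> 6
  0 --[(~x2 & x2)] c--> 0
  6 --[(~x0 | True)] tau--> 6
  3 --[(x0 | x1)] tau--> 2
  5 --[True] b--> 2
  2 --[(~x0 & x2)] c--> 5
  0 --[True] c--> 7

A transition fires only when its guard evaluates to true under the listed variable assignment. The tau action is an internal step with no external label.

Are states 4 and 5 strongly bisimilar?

Refine partition for ~:
  round 0: {{0,1,2,3,4,5,6,7}}
  round 1: {{0},{1,3},{2},{4},{5},{6},{7}}
  round 2: {{0},{1},{2},{3},{4},{5},{6},{7}}
stable after 3 split(s): 8 block(s)
4∈{4}, 5∈{5}

Answer: NOT BISIMILAR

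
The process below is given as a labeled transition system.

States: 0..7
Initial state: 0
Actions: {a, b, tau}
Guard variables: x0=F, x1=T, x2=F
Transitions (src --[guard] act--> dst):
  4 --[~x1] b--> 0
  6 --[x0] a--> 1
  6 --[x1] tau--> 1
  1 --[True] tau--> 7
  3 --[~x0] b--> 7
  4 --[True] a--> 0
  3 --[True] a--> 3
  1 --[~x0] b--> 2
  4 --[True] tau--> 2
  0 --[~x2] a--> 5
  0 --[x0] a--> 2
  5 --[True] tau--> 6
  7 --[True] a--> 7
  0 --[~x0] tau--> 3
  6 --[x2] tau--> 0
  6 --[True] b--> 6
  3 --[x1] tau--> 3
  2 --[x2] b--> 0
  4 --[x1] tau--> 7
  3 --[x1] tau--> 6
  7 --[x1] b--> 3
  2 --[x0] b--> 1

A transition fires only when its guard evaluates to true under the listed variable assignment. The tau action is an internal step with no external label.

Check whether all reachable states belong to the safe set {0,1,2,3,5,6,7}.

Answer: INVARIANT HOLDS

Working:
Allowed set {0,1,2,3,5,6,7}
Reachable = {0,1,2,3,5,6,7}
  0: safe
  1: safe
  2: safe
  3: safe
  5: safe
  6: safe
  7: safe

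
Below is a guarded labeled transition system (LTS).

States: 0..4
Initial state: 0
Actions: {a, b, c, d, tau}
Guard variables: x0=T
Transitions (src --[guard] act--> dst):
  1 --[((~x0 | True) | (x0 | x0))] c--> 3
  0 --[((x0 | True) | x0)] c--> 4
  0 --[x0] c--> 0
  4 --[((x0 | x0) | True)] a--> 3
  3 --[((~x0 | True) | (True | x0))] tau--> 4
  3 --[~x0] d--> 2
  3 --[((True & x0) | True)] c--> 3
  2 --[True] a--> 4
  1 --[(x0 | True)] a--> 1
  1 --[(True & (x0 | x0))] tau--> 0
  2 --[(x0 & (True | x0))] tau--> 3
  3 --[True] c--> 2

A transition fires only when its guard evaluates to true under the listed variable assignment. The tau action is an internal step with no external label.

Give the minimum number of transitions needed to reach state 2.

Answer: 3

Analysis:
Breadth-first toward 2:
  depth 0: {0}
  depth 1: {4}
  depth 2: {3}
  depth 3: {2}
first hit 2 at d=3 via c·a·c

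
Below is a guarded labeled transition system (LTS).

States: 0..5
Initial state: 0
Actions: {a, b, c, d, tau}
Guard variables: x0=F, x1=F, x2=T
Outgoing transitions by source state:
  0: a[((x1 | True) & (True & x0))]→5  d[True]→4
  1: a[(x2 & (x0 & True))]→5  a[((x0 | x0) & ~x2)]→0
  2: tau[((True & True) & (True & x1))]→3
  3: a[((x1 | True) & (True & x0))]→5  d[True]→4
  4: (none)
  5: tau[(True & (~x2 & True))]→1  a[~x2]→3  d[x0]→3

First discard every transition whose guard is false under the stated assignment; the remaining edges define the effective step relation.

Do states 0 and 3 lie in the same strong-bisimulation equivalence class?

Answer: BISIMILAR

Analysis:
Bisimulation quotient by refinement:
  P[0] = {{0,1,2,3,4,5}}
  P[1] = {{0,3},{1,2,4,5}}
2 equivalence class(es) (converged in 2)
class of 0: {0,3}; class of 3: {0,3}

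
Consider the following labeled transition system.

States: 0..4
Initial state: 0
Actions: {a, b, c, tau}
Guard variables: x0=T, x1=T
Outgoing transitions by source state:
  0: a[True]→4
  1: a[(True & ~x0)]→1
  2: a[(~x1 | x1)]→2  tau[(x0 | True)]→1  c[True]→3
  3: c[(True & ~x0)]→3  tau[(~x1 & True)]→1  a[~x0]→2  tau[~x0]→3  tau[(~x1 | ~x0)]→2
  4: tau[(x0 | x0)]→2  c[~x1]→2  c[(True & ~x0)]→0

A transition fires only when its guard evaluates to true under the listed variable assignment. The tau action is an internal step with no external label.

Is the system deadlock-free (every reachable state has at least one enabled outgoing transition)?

Answer: DEADLOCK at state 1

Trace:
Reachable = {0,1,2,3,4}
  0: a→4  [1 out]
  1: ∅  [deadlock]
  2: a→2  c→3  tau→1  [3 out]
  3: ∅  [deadlock]
  4: tau→2  [1 out]
Path to 1: a·tau·tau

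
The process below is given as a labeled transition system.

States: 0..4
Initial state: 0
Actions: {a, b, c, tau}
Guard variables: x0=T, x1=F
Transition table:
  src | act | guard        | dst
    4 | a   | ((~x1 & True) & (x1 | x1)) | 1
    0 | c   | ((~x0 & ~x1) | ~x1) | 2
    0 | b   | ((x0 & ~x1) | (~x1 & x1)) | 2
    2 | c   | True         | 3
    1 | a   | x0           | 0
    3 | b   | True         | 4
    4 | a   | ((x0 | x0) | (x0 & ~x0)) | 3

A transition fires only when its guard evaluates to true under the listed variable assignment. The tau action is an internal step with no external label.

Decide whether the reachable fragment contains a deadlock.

Reachable = {0,2,3,4}
  0: b→2  c→2  [deg 2]
  2: c→3  [deg 1]
  3: b→4  [deg 1]
  4: a→3  [deg 1]

Answer: DEADLOCK-FREE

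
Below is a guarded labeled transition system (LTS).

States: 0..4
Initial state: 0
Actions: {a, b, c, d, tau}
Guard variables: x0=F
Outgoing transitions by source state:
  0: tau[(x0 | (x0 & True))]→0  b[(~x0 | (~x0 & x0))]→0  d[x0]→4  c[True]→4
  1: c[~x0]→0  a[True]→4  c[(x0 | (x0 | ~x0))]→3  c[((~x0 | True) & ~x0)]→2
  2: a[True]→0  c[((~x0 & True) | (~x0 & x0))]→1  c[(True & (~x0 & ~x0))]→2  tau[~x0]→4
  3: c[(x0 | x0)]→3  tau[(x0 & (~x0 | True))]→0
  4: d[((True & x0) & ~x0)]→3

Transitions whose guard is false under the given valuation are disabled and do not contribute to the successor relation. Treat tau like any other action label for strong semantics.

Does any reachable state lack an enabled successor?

Answer: DEADLOCK at state 4

Working:
R = {0,4}
  0: b→0  c→4  [deg 2]
  4: ∅  [STUCK]
witness 4: c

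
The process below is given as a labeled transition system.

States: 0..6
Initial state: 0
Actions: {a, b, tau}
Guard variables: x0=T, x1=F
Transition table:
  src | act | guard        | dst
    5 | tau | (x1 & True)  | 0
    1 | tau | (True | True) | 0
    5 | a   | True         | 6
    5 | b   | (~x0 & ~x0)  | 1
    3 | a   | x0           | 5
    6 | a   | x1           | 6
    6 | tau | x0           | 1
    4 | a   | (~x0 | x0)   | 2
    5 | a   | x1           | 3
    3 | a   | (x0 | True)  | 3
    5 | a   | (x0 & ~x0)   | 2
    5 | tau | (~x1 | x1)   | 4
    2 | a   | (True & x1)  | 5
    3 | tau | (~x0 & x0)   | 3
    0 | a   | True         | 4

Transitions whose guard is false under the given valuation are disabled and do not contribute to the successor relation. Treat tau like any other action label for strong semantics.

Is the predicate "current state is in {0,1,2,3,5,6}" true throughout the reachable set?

Answer: INVARIANT VIOLATED at state 4

Analysis:
Safe = {0,1,2,3,5,6}
Reachable = {0,2,4}
  0: ✓
  2: ✓
  4: outside
witness against invariant: a → 4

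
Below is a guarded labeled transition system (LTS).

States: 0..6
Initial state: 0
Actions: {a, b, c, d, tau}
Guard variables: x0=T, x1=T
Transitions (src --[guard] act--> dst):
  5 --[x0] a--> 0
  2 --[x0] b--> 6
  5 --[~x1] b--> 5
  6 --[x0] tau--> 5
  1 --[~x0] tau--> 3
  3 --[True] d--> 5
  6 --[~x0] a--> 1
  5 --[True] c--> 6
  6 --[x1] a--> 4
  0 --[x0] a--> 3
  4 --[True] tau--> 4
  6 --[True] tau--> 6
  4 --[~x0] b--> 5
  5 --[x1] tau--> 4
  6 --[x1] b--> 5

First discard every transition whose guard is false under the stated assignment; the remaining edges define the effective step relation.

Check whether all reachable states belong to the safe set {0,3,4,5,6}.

Answer: INVARIANT HOLDS

Working:
Allowed set {0,3,4,5,6}
Reach set: {0,3,4,5,6}
  0: ✓
  3: ✓
  4: ✓
  5: ✓
  6: ✓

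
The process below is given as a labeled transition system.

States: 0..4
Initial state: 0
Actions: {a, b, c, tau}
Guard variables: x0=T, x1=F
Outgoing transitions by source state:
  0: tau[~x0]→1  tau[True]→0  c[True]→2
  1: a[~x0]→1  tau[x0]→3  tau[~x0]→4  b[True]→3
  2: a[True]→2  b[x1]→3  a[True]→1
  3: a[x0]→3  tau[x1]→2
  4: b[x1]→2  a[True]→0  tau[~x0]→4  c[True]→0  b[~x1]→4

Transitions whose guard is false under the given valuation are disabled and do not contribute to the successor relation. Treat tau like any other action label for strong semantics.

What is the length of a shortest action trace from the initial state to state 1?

Layered search for 1:
  depth 0: {0}
  depth 1: {2}
  depth 2: {1}
1 enters at depth 2; path c·a

Answer: 2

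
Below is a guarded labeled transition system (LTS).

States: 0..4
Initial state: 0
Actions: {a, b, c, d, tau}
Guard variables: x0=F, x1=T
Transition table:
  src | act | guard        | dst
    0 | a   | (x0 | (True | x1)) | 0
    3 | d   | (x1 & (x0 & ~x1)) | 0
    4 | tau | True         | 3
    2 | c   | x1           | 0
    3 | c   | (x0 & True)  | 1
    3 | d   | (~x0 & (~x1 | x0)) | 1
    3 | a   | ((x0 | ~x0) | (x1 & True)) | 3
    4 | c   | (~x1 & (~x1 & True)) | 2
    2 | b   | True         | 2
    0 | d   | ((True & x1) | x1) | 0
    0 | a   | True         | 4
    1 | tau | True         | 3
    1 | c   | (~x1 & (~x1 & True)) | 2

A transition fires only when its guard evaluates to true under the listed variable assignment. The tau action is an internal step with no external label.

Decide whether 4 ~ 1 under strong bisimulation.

Answer: BISIMILAR

Trace:
Compute ~ classes (split until stable):
  round 0: {{0,1,2,3,4}}
  round 1: {{0},{1,4},{2},{3}}
stable after 2 split(s): 4 block(s)
4∈{1,4}, 1∈{1,4}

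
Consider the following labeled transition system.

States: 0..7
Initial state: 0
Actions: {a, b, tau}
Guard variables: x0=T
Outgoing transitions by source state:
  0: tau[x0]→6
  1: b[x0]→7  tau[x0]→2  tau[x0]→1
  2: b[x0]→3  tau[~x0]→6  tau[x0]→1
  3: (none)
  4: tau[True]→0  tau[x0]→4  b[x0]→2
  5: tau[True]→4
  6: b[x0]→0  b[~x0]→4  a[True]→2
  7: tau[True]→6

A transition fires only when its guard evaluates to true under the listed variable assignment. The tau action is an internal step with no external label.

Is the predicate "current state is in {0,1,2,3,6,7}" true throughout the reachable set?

Answer: INVARIANT HOLDS

Analysis:
Safe = {0,1,2,3,6,7}
Reach set: {0,1,2,3,6,7}
  0: ✓
  1: ✓
  2: ✓
  3: ✓
  6: ✓
  7: ✓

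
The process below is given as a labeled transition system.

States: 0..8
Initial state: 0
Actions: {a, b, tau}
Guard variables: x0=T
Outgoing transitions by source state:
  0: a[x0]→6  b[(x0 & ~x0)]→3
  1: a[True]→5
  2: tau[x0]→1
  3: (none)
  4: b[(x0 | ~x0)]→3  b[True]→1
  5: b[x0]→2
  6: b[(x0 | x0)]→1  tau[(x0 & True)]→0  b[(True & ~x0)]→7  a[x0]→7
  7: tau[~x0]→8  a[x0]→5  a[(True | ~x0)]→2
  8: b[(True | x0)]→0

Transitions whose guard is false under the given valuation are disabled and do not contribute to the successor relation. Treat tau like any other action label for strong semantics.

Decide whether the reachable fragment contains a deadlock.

Reach set: {0,1,2,5,6,7}
  0: a→6  [deg 1]
  1: a→5  [deg 1]
  2: tau→1  [deg 1]
  5: b→2  [deg 1]
  6: a→7  b→1  tau→0  [deg 3]
  7: a→2  a→5  [deg 2]

Answer: DEADLOCK-FREE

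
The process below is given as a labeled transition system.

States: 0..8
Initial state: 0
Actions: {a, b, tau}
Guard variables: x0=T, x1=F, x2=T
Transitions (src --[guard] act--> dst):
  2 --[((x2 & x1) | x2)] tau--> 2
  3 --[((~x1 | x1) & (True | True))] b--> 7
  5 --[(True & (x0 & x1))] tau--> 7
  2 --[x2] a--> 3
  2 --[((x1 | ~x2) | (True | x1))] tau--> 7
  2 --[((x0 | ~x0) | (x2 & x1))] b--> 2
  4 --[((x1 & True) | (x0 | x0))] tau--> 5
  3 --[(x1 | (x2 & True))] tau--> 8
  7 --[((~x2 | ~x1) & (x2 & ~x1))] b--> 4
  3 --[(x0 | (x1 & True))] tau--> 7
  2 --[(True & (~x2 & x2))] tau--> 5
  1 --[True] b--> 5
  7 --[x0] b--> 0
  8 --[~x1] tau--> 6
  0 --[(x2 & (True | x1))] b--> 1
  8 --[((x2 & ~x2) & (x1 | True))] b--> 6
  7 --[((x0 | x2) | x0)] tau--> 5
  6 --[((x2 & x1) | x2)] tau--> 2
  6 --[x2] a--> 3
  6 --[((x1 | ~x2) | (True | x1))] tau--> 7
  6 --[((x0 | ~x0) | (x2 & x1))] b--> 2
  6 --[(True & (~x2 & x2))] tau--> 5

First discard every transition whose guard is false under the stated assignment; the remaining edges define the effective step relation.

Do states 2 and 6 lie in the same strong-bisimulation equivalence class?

Compute ~ classes (split until stable):
  π0 = {{0,1,2,3,4,5,6,7,8}}
  π1 = {{0,1},{2,6},{3,7},{4,8},{5}}
  π2 = {{0},{1},{2,6},{3},{4},{5},{7},{8}}
Fixed point at round 3; 8 class(es).
2∈{2,6}, 6∈{2,6}

Answer: BISIMILAR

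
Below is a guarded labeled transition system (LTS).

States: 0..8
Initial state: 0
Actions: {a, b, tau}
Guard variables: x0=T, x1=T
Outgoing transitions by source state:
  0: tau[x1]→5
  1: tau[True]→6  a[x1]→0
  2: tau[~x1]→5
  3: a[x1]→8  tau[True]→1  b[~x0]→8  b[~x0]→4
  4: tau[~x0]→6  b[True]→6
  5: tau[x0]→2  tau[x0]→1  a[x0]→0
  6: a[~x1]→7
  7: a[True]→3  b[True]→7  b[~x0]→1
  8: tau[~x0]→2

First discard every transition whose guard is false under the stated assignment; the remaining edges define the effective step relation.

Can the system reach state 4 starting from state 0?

Answer: UNREACHABLE

Analysis:
11 transition(s) survive guard evaluation.
Layer 0: {0}
Layer 1: {5}  total {0,5}
Layer 2: {1,2}  total {0,1,2,5}
Layer 3: {6}  total {0,1,2,5,6}
Reachable = {0,1,2,5,6}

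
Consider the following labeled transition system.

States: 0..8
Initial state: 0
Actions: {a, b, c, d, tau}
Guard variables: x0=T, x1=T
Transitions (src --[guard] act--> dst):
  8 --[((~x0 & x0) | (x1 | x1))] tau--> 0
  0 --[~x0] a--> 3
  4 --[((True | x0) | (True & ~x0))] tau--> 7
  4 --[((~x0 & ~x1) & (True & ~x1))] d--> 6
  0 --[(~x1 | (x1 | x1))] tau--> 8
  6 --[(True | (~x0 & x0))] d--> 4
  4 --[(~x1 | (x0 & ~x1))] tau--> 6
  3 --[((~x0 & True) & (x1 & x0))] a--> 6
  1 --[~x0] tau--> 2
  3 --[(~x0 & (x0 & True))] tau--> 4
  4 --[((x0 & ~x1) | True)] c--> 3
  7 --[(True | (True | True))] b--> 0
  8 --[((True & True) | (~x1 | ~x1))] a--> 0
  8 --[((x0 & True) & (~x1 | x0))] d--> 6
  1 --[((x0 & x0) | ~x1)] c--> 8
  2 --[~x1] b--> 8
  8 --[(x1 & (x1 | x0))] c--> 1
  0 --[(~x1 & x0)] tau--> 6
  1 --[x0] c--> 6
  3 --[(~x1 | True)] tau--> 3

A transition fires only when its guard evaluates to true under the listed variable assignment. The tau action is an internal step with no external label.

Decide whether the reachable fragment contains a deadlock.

Answer: DEADLOCK-FREE

Analysis:
Reachable = {0,1,3,4,6,7,8}
  0: tau→8  [1 exit(s)]
  1: c→6  c→8  [2 exit(s)]
  3: tau→3  [1 exit(s)]
  4: c→3  tau→7  [2 exit(s)]
  6: d→4  [1 exit(s)]
  7: b→0  [1 exit(s)]
  8: a→0  c→1  d→6  tau→0  [4 exit(s)]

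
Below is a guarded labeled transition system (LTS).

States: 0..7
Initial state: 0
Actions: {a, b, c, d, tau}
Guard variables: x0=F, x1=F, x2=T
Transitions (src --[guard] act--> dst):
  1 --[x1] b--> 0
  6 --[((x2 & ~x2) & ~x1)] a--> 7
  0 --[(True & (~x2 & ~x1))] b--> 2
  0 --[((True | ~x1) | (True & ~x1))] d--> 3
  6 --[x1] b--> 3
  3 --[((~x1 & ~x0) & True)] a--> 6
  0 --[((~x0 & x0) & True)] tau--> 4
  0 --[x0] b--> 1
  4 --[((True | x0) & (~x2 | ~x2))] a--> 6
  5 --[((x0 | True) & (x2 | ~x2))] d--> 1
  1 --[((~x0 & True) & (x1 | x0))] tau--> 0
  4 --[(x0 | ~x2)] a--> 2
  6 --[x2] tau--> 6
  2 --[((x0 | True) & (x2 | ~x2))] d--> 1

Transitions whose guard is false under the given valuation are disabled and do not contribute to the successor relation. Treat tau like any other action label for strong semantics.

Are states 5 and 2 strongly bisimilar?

Compute ~ classes (split until stable):
  P[0] = {{0,1,2,3,4,5,6,7}}
  P[1] = {{0,2,5},{1,4,7},{3},{6}}
  P[2] = {{0},{1,4,7},{2,5},{3},{6}}
Fixed point at round 3; 5 class(es).
[5]={2,5}  [2]={2,5}

Answer: BISIMILAR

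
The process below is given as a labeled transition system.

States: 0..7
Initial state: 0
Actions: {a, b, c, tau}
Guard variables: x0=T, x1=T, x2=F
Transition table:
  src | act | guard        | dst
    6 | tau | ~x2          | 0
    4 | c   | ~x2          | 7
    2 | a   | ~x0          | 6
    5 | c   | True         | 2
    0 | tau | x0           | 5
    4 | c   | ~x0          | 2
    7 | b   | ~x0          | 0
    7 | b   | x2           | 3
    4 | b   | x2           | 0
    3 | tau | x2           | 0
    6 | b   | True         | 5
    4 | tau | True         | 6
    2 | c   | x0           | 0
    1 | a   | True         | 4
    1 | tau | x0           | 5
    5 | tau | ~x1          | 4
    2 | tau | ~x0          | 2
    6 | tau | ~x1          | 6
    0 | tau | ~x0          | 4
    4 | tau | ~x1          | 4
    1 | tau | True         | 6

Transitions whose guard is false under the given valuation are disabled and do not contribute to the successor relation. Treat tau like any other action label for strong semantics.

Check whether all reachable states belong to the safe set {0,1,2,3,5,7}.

Answer: INVARIANT HOLDS

Trace:
Inv-set: {0,1,2,3,5,7}
Reach set: {0,2,5}
  0: ✓
  2: ✓
  5: ✓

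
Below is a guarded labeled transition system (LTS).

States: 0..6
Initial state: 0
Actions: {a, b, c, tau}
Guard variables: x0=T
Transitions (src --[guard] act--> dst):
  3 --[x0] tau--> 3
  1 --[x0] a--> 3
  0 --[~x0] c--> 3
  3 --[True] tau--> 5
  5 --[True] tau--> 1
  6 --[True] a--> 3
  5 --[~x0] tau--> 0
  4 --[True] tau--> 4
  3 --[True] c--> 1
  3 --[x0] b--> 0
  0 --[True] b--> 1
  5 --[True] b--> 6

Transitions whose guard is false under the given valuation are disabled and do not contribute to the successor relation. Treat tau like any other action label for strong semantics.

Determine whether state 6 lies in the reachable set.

10 transition(s) survive guard evaluation.
L0 = {0}
L1 = {1}  now seen {0,1}
L2 = {3}  now seen {0,1,3}
L3 = {5}  now seen {0,1,3,5}
L4 = {6}  now seen {0,1,3,5,6}
Reach set: {0,1,3,5,6}
Path to 6: b·a·tau·b

Answer: REACHABLE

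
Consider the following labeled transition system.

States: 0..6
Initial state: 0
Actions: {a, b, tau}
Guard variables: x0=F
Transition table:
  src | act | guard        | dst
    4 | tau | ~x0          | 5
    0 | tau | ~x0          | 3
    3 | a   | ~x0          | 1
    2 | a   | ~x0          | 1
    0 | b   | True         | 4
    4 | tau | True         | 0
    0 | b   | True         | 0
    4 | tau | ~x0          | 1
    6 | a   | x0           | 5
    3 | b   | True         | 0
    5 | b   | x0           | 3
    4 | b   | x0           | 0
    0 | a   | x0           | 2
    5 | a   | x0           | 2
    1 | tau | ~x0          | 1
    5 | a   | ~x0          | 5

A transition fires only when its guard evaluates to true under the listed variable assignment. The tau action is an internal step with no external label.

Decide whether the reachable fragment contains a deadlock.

Reach set: {0,1,3,4,5}
  0: b→0  b→4  tau→3  [3 exit(s)]
  1: tau→1  [1 exit(s)]
  3: a→1  b→0  [2 exit(s)]
  4: tau→0  tau→1  tau→5  [3 exit(s)]
  5: a→5  [1 exit(s)]

Answer: DEADLOCK-FREE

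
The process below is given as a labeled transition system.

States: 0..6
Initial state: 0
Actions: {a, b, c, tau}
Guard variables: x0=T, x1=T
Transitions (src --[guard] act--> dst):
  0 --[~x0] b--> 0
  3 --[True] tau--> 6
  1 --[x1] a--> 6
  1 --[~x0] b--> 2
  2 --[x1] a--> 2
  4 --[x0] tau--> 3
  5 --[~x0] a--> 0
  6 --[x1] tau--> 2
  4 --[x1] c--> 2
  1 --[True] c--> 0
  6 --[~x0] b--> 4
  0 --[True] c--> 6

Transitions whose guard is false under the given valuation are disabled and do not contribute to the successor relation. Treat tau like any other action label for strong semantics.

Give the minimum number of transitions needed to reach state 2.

Answer: 2

Analysis:
BFS to 2:
  L0 = {0}
  L1 = {6}
  L2 = {2}
2 enters at depth 2; path c·tau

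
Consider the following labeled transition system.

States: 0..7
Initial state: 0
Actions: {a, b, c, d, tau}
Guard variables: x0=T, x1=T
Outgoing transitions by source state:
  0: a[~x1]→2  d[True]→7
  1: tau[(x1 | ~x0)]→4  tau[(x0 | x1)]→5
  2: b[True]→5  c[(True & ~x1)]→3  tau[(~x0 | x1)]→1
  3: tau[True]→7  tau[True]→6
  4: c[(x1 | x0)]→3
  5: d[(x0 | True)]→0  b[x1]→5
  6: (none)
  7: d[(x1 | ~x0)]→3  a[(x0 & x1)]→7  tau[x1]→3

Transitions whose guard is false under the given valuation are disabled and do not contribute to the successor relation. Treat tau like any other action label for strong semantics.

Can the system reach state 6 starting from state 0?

After dropping false guards: 13 live edges.
Layer 0: {0}
Layer 1: {7}  total {0,7}
Layer 2: {3}  total {0,3,7}
Layer 3: {6}  total {0,3,6,7}
Reachable = {0,3,6,7}
witness 6: d·d·tau

Answer: REACHABLE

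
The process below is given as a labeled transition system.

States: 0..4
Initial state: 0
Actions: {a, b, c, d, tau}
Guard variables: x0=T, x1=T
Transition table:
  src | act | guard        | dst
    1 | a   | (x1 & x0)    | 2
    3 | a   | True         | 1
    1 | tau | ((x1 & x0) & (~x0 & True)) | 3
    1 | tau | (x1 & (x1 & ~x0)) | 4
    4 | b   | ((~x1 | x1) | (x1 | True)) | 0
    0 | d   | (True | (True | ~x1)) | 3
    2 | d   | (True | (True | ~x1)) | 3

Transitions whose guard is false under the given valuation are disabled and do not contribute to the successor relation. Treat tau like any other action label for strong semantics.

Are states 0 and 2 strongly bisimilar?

Answer: BISIMILAR

Working:
Bisimulation quotient by refinement:
  P[0] = {{0,1,2,3,4}}
  P[1] = {{0,2},{1,3},{4}}
  P[2] = {{0,2},{1},{3},{4}}
4 equivalence class(es) (converged in 3)
0∈{0,2}, 2∈{0,2}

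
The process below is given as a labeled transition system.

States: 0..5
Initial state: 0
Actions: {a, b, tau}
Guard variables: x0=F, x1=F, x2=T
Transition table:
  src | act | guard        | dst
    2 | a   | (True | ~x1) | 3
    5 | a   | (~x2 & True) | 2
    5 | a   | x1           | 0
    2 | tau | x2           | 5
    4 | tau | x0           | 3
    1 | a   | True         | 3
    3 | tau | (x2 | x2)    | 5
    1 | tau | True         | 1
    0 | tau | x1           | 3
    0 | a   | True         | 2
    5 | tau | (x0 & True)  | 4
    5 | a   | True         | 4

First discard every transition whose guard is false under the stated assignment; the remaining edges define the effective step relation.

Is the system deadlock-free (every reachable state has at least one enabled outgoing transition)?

Answer: DEADLOCK at state 4

Analysis:
Reachable = {0,2,3,4,5}
  0: a→2  [1 out]
  2: a→3  tau→5  [2 out]
  3: tau→5  [1 out]
  4: ∅  [deadlock]
  5: a→4  [1 out]
witness 4: a·tau·a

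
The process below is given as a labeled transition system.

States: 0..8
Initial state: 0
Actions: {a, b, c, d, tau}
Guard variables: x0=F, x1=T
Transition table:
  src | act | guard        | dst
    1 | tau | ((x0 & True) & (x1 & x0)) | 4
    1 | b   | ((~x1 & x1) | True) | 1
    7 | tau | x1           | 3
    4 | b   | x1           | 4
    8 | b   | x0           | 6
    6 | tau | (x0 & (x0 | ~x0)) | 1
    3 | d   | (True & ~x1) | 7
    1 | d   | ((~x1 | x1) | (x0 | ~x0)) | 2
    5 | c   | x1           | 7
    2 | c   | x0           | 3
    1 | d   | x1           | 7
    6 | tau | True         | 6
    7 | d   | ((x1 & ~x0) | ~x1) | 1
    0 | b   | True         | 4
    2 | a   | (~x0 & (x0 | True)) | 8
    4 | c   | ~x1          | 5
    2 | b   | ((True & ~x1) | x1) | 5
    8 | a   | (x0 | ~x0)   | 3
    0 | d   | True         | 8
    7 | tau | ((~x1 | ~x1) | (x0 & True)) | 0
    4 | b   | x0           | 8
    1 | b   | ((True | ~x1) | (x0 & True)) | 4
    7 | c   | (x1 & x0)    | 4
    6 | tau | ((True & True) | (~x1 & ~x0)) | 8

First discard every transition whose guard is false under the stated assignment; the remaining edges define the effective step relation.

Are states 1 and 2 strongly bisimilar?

Bisimulation quotient by refinement:
  P[0] = {{0,1,2,3,4,5,6,7,8}}
  P[1] = {{0,1},{2},{3},{4},{5},{6},{7},{8}}
  P[2] = {{0},{1},{2},{3},{4},{5},{6},{7},{8}}
9 equivalence class(es) (converged in 3)
[1]={1}  [2]={2}

Answer: NOT BISIMILAR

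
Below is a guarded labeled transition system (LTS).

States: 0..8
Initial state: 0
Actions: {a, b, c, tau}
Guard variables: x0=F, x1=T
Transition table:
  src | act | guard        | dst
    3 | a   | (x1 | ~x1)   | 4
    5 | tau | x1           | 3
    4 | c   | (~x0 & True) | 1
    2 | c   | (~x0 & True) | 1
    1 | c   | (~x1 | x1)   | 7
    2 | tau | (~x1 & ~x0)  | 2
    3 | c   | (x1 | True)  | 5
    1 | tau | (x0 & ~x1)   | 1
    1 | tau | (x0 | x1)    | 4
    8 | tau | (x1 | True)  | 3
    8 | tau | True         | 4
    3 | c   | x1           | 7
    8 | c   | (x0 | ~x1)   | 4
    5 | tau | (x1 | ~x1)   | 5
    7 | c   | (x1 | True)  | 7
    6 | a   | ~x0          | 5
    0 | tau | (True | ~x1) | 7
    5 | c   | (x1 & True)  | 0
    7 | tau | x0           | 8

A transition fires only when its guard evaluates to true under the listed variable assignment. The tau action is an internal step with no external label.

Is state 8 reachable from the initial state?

Answer: UNREACHABLE

Trace:
Guard filter leaves 15 enabled edge(s).
Layer 0: {0}
Layer 1: {7}  total {0,7}
Reachable = {0,7}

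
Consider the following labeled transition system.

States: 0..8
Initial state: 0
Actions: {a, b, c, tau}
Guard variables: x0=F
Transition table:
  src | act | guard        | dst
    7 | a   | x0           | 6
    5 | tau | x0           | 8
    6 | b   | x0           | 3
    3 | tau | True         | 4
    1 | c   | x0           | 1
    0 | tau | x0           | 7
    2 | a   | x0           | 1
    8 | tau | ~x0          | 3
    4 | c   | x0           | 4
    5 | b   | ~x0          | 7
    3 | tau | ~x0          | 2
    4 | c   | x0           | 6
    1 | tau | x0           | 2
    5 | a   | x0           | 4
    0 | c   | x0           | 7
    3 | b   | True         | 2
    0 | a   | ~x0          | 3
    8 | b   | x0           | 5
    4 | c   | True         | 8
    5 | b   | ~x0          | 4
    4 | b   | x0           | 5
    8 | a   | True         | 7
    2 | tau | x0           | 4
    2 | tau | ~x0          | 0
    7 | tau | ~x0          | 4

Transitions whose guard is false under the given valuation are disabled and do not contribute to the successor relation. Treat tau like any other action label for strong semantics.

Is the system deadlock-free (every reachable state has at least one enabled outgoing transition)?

Answer: DEADLOCK-FREE

Analysis:
Reachable = {0,2,3,4,7,8}
  0: a→3  [deg 1]
  2: tau→0  [deg 1]
  3: b→2  tau→2  tau→4  [deg 3]
  4: c→8  [deg 1]
  7: tau→4  [deg 1]
  8: a→7  tau→3  [deg 2]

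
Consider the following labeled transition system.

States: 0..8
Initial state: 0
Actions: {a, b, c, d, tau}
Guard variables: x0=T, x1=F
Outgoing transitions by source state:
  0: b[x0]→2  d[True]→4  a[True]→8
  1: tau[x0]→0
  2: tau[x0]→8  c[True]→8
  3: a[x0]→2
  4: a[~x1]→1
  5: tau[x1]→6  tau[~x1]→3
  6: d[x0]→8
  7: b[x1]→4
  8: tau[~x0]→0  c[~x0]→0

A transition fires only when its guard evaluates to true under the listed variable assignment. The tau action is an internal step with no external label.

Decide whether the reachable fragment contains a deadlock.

Answer: DEADLOCK at state 8

Trace:
Reach set: {0,1,2,4,8}
  0: a→8  b→2  d→4  [3 out]
  1: tau→0  [1 out]
  2: c→8  tau→8  [2 out]
  4: a→1  [1 out]
  8: ∅  [no exit]
trace reaching 8: a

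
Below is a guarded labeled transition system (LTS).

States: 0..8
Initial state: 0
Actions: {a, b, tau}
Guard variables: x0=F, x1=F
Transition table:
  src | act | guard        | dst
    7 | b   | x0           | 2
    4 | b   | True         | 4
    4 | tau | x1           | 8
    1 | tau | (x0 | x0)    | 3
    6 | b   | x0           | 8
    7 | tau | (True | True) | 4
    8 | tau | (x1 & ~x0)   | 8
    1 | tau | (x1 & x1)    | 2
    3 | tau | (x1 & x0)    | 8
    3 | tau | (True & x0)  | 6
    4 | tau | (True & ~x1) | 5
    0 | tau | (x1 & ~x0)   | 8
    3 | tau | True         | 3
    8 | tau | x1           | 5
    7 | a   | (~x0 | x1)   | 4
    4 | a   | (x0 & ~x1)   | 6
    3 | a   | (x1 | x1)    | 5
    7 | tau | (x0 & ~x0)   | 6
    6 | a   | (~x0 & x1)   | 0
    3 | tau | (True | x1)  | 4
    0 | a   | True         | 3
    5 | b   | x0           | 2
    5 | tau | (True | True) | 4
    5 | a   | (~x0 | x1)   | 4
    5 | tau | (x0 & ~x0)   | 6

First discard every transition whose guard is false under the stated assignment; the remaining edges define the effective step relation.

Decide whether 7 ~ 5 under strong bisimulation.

Answer: BISIMILAR

Working:
Refine partition for ~:
  P[0] = {{0,1,2,3,4,5,6,7,8}}
  P[1] = {{0},{1,2,6,8},{3},{4},{5,7}}
Fixed point at round 2; 5 class(es).
class of 7: {5,7}; class of 5: {5,7}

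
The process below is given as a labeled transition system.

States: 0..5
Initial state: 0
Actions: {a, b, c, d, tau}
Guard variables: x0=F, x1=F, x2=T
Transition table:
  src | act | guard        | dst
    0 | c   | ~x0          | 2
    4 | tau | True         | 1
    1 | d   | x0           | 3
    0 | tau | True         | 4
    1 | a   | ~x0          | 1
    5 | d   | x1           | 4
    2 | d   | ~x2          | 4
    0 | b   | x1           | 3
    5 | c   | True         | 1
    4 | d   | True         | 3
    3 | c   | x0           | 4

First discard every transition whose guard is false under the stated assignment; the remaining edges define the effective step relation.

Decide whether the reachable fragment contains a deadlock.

R = {0,1,2,3,4}
  0: c→2  tau→4  [2 exit(s)]
  1: a→1  [1 exit(s)]
  2: ∅  [deadlock]
  3: ∅  [deadlock]
  4: d→3  tau→1  [2 exit(s)]
trace reaching 2: c

Answer: DEADLOCK at state 2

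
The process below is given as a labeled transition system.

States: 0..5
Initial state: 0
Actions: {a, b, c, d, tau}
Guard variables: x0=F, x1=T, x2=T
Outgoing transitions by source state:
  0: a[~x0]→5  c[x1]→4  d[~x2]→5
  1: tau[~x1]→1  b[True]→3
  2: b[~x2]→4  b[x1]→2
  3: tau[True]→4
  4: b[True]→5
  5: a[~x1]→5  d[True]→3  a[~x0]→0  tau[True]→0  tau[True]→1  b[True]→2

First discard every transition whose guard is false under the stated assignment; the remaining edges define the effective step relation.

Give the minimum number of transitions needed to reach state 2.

BFS to 2:
  Layer 0: {0}
  Layer 1: {4,5}
  Layer 2: {1,2,3}
2 enters at depth 2; path a·b

Answer: 2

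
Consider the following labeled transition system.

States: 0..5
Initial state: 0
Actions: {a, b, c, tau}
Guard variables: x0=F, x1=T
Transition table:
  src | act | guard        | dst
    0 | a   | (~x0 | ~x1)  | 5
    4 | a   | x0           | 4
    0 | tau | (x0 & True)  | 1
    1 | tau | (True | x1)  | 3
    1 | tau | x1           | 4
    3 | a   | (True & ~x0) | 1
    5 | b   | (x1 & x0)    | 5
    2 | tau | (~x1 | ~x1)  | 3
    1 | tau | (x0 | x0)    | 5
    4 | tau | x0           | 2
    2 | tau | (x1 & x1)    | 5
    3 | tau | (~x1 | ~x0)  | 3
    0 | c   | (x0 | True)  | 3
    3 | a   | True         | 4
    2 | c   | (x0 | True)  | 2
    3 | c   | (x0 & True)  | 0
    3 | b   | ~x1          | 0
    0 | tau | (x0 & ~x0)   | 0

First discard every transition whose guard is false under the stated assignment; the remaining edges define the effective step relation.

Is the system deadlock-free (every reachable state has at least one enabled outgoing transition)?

Answer: DEADLOCK at state 4

Working:
Reach set: {0,1,3,4,5}
  0: a→5  c→3  [deg 2]
  1: tau→3  tau→4  [deg 2]
  3: a→1  a→4  tau→3  [deg 3]
  4: ∅  [STUCK]
  5: ∅  [STUCK]
trace reaching 4: c·a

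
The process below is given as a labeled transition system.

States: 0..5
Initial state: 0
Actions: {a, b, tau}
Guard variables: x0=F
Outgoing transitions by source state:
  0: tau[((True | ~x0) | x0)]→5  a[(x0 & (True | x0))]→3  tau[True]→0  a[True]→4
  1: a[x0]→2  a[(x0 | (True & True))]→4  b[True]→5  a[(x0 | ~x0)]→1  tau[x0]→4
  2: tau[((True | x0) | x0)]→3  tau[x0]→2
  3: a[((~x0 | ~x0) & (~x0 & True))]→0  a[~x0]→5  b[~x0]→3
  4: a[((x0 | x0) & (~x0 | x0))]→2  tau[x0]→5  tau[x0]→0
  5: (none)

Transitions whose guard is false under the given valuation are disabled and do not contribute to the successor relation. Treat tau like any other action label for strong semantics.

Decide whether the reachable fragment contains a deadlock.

R = {0,4,5}
  0: a→4  tau→0  tau→5  [3 out]
  4: ∅  [deadlock]
  5: ∅  [deadlock]
Path to 4: a

Answer: DEADLOCK at state 4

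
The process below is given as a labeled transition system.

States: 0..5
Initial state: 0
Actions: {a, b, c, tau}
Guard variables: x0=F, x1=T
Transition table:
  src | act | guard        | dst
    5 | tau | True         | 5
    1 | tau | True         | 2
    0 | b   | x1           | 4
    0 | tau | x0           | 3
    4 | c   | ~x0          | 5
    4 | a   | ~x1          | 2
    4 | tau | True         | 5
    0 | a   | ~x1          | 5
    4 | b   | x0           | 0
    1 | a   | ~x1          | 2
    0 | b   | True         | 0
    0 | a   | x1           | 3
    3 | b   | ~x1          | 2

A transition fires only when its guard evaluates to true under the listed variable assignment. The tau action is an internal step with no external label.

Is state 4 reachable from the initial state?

Answer: REACHABLE

Analysis:
7 transition(s) survive guard evaluation.
Layer 0: {0}
Layer 1: {3,4}  total {0,3,4}
Layer 2: {5}  total {0,3,4,5}
Reachable = {0,3,4,5}
witness 4: b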